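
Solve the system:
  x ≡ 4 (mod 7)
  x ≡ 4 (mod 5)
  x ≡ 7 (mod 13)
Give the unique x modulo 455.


Moduli 7, 5, 13 are pairwise coprime; by CRT there is a unique solution modulo M = 7 · 5 · 13 = 455.
Solve pairwise, accumulating the modulus:
  Start with x ≡ 4 (mod 7).
  Combine with x ≡ 4 (mod 5): since gcd(7, 5) = 1, we get a unique residue mod 35.
    Write x = 4 + 7·t and substitute into x ≡ 4 (mod 5): 7·t ≡ 4 − 4 = 0 (mod 5).
    Reduce coefficients mod 5: 2·t ≡ 0 (mod 5).
    The inverse of 2 mod 5 is 3 (since 2·3 = 6 = 1·5 + 1), so t ≡ 3·0 = 0 ≡ 0 (mod 5).
    Then x = 4 + 7·0 = 4, valid modulo lcm(7, 5) = 35: x ≡ 4 (mod 35).
  Combine with x ≡ 7 (mod 13): since gcd(35, 13) = 1, we get a unique residue mod 455.
    Write x = 4 + 35·t and substitute into x ≡ 7 (mod 13): 35·t ≡ 7 − 4 = 3 (mod 13).
    Reduce coefficients mod 13: 9·t ≡ 3 (mod 13).
    The inverse of 9 mod 13 is 3 (since 9·3 = 27 = 2·13 + 1), so t ≡ 3·3 = 9 ≡ 9 (mod 13).
    Then x = 4 + 35·9 = 319, valid modulo lcm(35, 13) = 455: x ≡ 319 (mod 455).
Verify: 319 mod 7 = 4 ✓, 319 mod 5 = 4 ✓, 319 mod 13 = 7 ✓.

x ≡ 319 (mod 455).


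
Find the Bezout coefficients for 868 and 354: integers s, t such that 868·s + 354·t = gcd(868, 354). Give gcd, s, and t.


Euclidean algorithm on (868, 354) — divide until remainder is 0:
  868 = 2 · 354 + 160
  354 = 2 · 160 + 34
  160 = 4 · 34 + 24
  34 = 1 · 24 + 10
  24 = 2 · 10 + 4
  10 = 2 · 4 + 2
  4 = 2 · 2 + 0
gcd(868, 354) = 2.
Track Bezout coefficients alongside the remainders: start with r₀ = 868 = a·1 + b·0 (s = 1, t = 0) and r₁ = 354 = a·0 + b·1 (s = 0, t = 1); each new remainder r_{k+1} = r_{k-1} − q_k·r_k inherits s_{k+1} = s_{k-1} − q_k·s_k, t_{k+1} = t_{k-1} − q_k·t_k, so r_k = a·s_k + b·t_k at every step:
  q = 2: r = 160, s = 1 − 2·0 = 1, t = 0 − 2·1 = -2  (check: 868·1 + 354·(-2) = 160)
  q = 2: r = 34, s = 0 − 2·1 = -2, t = 1 − 2·(-2) = 5  (check: 868·(-2) + 354·5 = 34)
  q = 4: r = 24, s = 1 − 4·(-2) = 9, t = -2 − 4·5 = -22  (check: 868·9 + 354·(-22) = 24)
  q = 1: r = 10, s = -2 − 1·9 = -11, t = 5 − 1·(-22) = 27  (check: 868·(-11) + 354·27 = 10)
  q = 2: r = 4, s = 9 − 2·(-11) = 31, t = -22 − 2·27 = -76  (check: 868·31 + 354·(-76) = 4)
  q = 2: r = 2, s = -11 − 2·31 = -73, t = 27 − 2·(-76) = 179  (check: 868·(-73) + 354·179 = 2)
The row with r = 2 (the gcd) gives the Bezout coefficients s = -73, t = 179.
Result: 868 · (-73) + 354 · (179) = 2.

gcd(868, 354) = 2; s = -73, t = 179 (check: 868·(-73) + 354·179 = 2).


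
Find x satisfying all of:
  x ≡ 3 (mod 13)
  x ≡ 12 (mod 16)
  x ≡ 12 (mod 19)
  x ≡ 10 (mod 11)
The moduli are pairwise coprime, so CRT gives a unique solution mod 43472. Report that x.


Product of moduli M = 13 · 16 · 19 · 11 = 43472.
Merge one congruence at a time:
  Start: x ≡ 3 (mod 13).
  Combine with x ≡ 12 (mod 16); new modulus lcm = 208.
    Write x = 3 + 13·t and substitute into x ≡ 12 (mod 16): 13·t ≡ 12 − 3 = 9 (mod 16).
    The inverse of 13 mod 16 is 5 (since 13·5 = 65 = 4·16 + 1), so t ≡ 5·9 = 45 ≡ 13 (mod 16).
    Then x = 3 + 13·13 = 172, valid modulo lcm(13, 16) = 208: x ≡ 172 (mod 208).
  Combine with x ≡ 12 (mod 19); new modulus lcm = 3952.
    Write x = 172 + 208·t and substitute into x ≡ 12 (mod 19): 208·t ≡ 12 − 172 = -160 (mod 19).
    Reduce coefficients mod 19: 18·t ≡ 11 (mod 19).
    The inverse of 18 mod 19 is 18 (since 18·18 = 324 = 17·19 + 1), so t ≡ 18·11 = 198 ≡ 8 (mod 19).
    Then x = 172 + 208·8 = 1836, valid modulo lcm(208, 19) = 3952: x ≡ 1836 (mod 3952).
  Combine with x ≡ 10 (mod 11); new modulus lcm = 43472.
    Write x = 1836 + 3952·t and substitute into x ≡ 10 (mod 11): 3952·t ≡ 10 − 1836 = -1826 (mod 11).
    Reduce coefficients mod 11: 3·t ≡ 0 (mod 11).
    The inverse of 3 mod 11 is 4 (since 3·4 = 12 = 1·11 + 1), so t ≡ 4·0 = 0 ≡ 0 (mod 11).
    Then x = 1836 + 3952·0 = 1836, valid modulo lcm(3952, 11) = 43472: x ≡ 1836 (mod 43472).
Verify against each original: 1836 mod 13 = 3, 1836 mod 16 = 12, 1836 mod 19 = 12, 1836 mod 11 = 10.

x ≡ 1836 (mod 43472).


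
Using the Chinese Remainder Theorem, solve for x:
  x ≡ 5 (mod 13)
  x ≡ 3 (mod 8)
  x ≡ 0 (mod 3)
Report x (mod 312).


Moduli 13, 8, 3 are pairwise coprime; by CRT there is a unique solution modulo M = 13 · 8 · 3 = 312.
Solve pairwise, accumulating the modulus:
  Start with x ≡ 5 (mod 13).
  Combine with x ≡ 3 (mod 8): since gcd(13, 8) = 1, we get a unique residue mod 104.
    Write x = 5 + 13·t and substitute into x ≡ 3 (mod 8): 13·t ≡ 3 − 5 = -2 (mod 8).
    Reduce coefficients mod 8: 5·t ≡ 6 (mod 8).
    The inverse of 5 mod 8 is 5 (since 5·5 = 25 = 3·8 + 1), so t ≡ 5·6 = 30 ≡ 6 (mod 8).
    Then x = 5 + 13·6 = 83, valid modulo lcm(13, 8) = 104: x ≡ 83 (mod 104).
  Combine with x ≡ 0 (mod 3): since gcd(104, 3) = 1, we get a unique residue mod 312.
    Write x = 83 + 104·t and substitute into x ≡ 0 (mod 3): 104·t ≡ 0 − 83 = -83 (mod 3).
    Reduce coefficients mod 3: 2·t ≡ 1 (mod 3).
    The inverse of 2 mod 3 is 2 (since 2·2 = 4 = 1·3 + 1), so t ≡ 2·1 = 2 ≡ 2 (mod 3).
    Then x = 83 + 104·2 = 291, valid modulo lcm(104, 3) = 312: x ≡ 291 (mod 312).
Verify: 291 mod 13 = 5 ✓, 291 mod 8 = 3 ✓, 291 mod 3 = 0 ✓.

x ≡ 291 (mod 312).


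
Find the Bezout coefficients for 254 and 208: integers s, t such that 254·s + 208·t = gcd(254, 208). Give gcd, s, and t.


Euclidean algorithm on (254, 208) — divide until remainder is 0:
  254 = 1 · 208 + 46
  208 = 4 · 46 + 24
  46 = 1 · 24 + 22
  24 = 1 · 22 + 2
  22 = 11 · 2 + 0
gcd(254, 208) = 2.
Track Bezout coefficients alongside the remainders: start with r₀ = 254 = a·1 + b·0 (s = 1, t = 0) and r₁ = 208 = a·0 + b·1 (s = 0, t = 1); each new remainder r_{k+1} = r_{k-1} − q_k·r_k inherits s_{k+1} = s_{k-1} − q_k·s_k, t_{k+1} = t_{k-1} − q_k·t_k, so r_k = a·s_k + b·t_k at every step:
  q = 1: r = 46, s = 1 − 1·0 = 1, t = 0 − 1·1 = -1  (check: 254·1 + 208·(-1) = 46)
  q = 4: r = 24, s = 0 − 4·1 = -4, t = 1 − 4·(-1) = 5  (check: 254·(-4) + 208·5 = 24)
  q = 1: r = 22, s = 1 − 1·(-4) = 5, t = -1 − 1·5 = -6  (check: 254·5 + 208·(-6) = 22)
  q = 1: r = 2, s = -4 − 1·5 = -9, t = 5 − 1·(-6) = 11  (check: 254·(-9) + 208·11 = 2)
The row with r = 2 (the gcd) gives the Bezout coefficients s = -9, t = 11.
Result: 254 · (-9) + 208 · (11) = 2.

gcd(254, 208) = 2; s = -9, t = 11 (check: 254·(-9) + 208·11 = 2).


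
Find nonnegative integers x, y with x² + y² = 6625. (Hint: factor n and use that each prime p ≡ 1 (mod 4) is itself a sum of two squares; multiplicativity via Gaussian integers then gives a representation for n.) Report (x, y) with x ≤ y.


Step 1: Factor n = 6625 = 5^3 · 53.
Step 2: Check the mod-4 condition on each prime factor: 5 ≡ 1 (mod 4), exponent 3; 53 ≡ 1 (mod 4), exponent 1.
All primes ≡ 3 (mod 4) appear to even exponent (or don't appear), so by the two-squares theorem n IS expressible as a sum of two squares.
Step 3: Build a representation. Group n = k² · m with k = 5 and m = 5 · 53 = 265 (a product of primes ≡ 1 (mod 4)); a representation of m scales to one of n via (k·x)² + (k·y)² = k²(x² + y²). Each prime p ≡ 1 (mod 4) is itself a sum of two squares; find a² by testing p − a² for a perfect square:
  5: 5 − 1² = 4 = 2² ⇒ 5 = 1² + 2².
  53: 53 − 1² = 52, 53 − 2² = 49 = 7² ⇒ 53 = 2² + 7².
  Combine using the Brahmagupta–Fibonacci identity (a² + b²)(c² + d²) = (ac − bd)² + (ad + bc)² = (ac + bd)² + (ad − bc)²:
  5 · 53 = 265: from (1² + 2²)(2² + 7²), take (1·2 − 2·7, 1·7 + 2·2) = (2 − 14, 7 + 4) = (-12, 11); dropping signs (only squares matter) gives (12, 11); check 12² + 11² = 144 + 121 = 265 ✓.
  Scale by k = 5: (5·12, 5·11) = (60, 55).
Step 4: Order so x ≤ y and verify: 55² + 60² = 3025 + 3600 = 6625 = n. ✓

n = 6625 = 55² + 60² (one valid representation with x ≤ y).


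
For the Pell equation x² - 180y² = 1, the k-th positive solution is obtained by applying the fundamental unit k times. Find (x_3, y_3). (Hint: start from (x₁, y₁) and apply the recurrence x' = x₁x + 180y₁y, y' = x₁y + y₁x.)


Step 1: Find the fundamental solution (x₁, y₁) of x² - 180y² = 1.
  Expand √180 as a continued fraction. a₀ = ⌊√180⌋ = 13; iterate m_{k+1} = d_k·a_k − m_k, d_{k+1} = (180 − m_{k+1}²)/d_k, a_{k+1} = ⌊(a₀ + m_{k+1})/d_{k+1}⌋ (starting m₀ = 0, d₀ = 1), with convergents p_k = a_k·p_{k-1} + p_{k-2}, q_k = a_k·q_{k-1} + q_{k-2} (p₋₁ = 1, q₋₁ = 0):
  k = 0: a₀ = 13; p₀/q₀ = 13/1; p₀² − 180·q₀² = 169 − 180 = -11.
  k = 1: m = 13, d = 11, a = ⌊(13 + 13)/11⌋ = 2; p/q = (2·13 + 1)/(2·1 + 0) = 27/2; p² − 180·q² = 729 − 720 = 9.
  k = 2: m = 9, d = 9, a = ⌊(13 + 9)/9⌋ = 2; p/q = (2·27 + 13)/(2·2 + 1) = 67/5; p² − 180·q² = 4489 − 4500 = -11.
  k = 3: m = 9, d = 11, a = ⌊(13 + 9)/11⌋ = 2; p/q = (2·67 + 27)/(2·5 + 2) = 161/12; p² − 180·q² = 25921 − 25920 = 1.
  The first convergent with p² − 180·q² = 1 gives the fundamental solution (x₁, y₁) = (161, 12).
Step 2: Apply the recurrence (x_{n+1}, y_{n+1}) = (x₁x_n + 180y₁y_n, x₁y_n + y₁x_n) repeatedly.
  From (x_1, y_1) = (161, 12): x_2 = 161·161 + 180·12·12 = 51841; y_2 = 161·12 + 12·161 = 3864.
  From (x_2, y_2) = (51841, 3864): x_3 = 161·51841 + 180·12·3864 = 16692641; y_3 = 161·3864 + 12·51841 = 1244196.
Step 3: Verify x_3² - 180·y_3² = 278644263554881 - 278644263554880 = 1 (should be 1). ✓

(x_1, y_1) = (161, 12); (x_3, y_3) = (16692641, 1244196).


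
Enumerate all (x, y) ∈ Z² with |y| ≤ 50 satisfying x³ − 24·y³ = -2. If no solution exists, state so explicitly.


The equation is x³ - 24y³ = -2. For fixed y, x³ = 24·y³ − 2, so a solution requires the RHS to be a perfect cube.
Strategy: iterate y from -50 to 50, compute RHS = 24·y³ − 2, and check whether it is a (positive or negative) perfect cube.
Check small values of y:
  y = 0: RHS = -2 is not a perfect cube.
  y = 1: RHS = 22 is not a perfect cube.
  y = -1: RHS = -26 is not a perfect cube.
  y = 2: RHS = 190 is not a perfect cube.
  y = -2: RHS = -194 is not a perfect cube.
  y = 3: RHS = 646 is not a perfect cube.
  y = -3: RHS = -650 is not a perfect cube.
Continuing the search up to |y| = 50 finds no solutions either.
No (x, y) in the scanned range satisfies the equation.

No integer solutions with |y| ≤ 50.


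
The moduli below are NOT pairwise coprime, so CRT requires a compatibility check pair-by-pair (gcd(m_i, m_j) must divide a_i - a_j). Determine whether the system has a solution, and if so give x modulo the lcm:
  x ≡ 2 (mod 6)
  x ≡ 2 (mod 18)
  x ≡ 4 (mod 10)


Moduli 6, 18, 10 are not pairwise coprime, so CRT works modulo lcm(m_i) when all pairwise compatibility conditions hold.
Pairwise compatibility: gcd(m_i, m_j) must divide a_i - a_j for every pair.
Merge one congruence at a time:
  Start: x ≡ 2 (mod 6).
  Combine with x ≡ 2 (mod 18): gcd(6, 18) = 6; 2 - 2 = 0, which IS divisible by 6, so compatible.
    Write x = 2 + 6·t and substitute into x ≡ 2 (mod 18): 6·t ≡ 2 − 2 = 0 (mod 18).
    Divide the congruence (and modulus) by g = 6: 1·t ≡ 0 (mod 3).
    So t ≡ 0 (mod 3).
    Then x = 2 + 6·0 = 2, valid modulo lcm(6, 18) = 18: x ≡ 2 (mod 18).
  Combine with x ≡ 4 (mod 10): gcd(18, 10) = 2; 4 - 2 = 2, which IS divisible by 2, so compatible.
    Write x = 2 + 18·t and substitute into x ≡ 4 (mod 10): 18·t ≡ 4 − 2 = 2 (mod 10).
    Divide the congruence (and modulus) by g = 2: 9·t ≡ 1 (mod 5).
    Reduce coefficients mod 5: 4·t ≡ 1 (mod 5).
    The inverse of 4 mod 5 is 4 (since 4·4 = 16 = 3·5 + 1), so t ≡ 4·1 = 4 ≡ 4 (mod 5).
    Then x = 2 + 18·4 = 74, valid modulo lcm(18, 10) = 90: x ≡ 74 (mod 90).
Verify: 74 mod 6 = 2, 74 mod 18 = 2, 74 mod 10 = 4.

x ≡ 74 (mod 90).


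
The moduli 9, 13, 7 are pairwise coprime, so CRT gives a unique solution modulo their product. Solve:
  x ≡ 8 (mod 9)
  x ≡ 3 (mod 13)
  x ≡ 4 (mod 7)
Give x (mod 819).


Moduli 9, 13, 7 are pairwise coprime; by CRT there is a unique solution modulo M = 9 · 13 · 7 = 819.
Solve pairwise, accumulating the modulus:
  Start with x ≡ 8 (mod 9).
  Combine with x ≡ 3 (mod 13): since gcd(9, 13) = 1, we get a unique residue mod 117.
    Write x = 8 + 9·t and substitute into x ≡ 3 (mod 13): 9·t ≡ 3 − 8 = -5 (mod 13).
    Reduce coefficients mod 13: 9·t ≡ 8 (mod 13).
    The inverse of 9 mod 13 is 3 (since 9·3 = 27 = 2·13 + 1), so t ≡ 3·8 = 24 ≡ 11 (mod 13).
    Then x = 8 + 9·11 = 107, valid modulo lcm(9, 13) = 117: x ≡ 107 (mod 117).
  Combine with x ≡ 4 (mod 7): since gcd(117, 7) = 1, we get a unique residue mod 819.
    Write x = 107 + 117·t and substitute into x ≡ 4 (mod 7): 117·t ≡ 4 − 107 = -103 (mod 7).
    Reduce coefficients mod 7: 5·t ≡ 2 (mod 7).
    The inverse of 5 mod 7 is 3 (since 5·3 = 15 = 2·7 + 1), so t ≡ 3·2 = 6 ≡ 6 (mod 7).
    Then x = 107 + 117·6 = 809, valid modulo lcm(117, 7) = 819: x ≡ 809 (mod 819).
Verify: 809 mod 9 = 8 ✓, 809 mod 13 = 3 ✓, 809 mod 7 = 4 ✓.

x ≡ 809 (mod 819).


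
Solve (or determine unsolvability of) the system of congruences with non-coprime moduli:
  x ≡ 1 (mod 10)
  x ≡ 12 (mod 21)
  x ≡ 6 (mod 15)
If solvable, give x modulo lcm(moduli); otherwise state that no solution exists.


Moduli 10, 21, 15 are not pairwise coprime, so CRT works modulo lcm(m_i) when all pairwise compatibility conditions hold.
Pairwise compatibility: gcd(m_i, m_j) must divide a_i - a_j for every pair.
Merge one congruence at a time:
  Start: x ≡ 1 (mod 10).
  Combine with x ≡ 12 (mod 21): gcd(10, 21) = 1; 12 - 1 = 11, which IS divisible by 1, so compatible.
    Write x = 1 + 10·t and substitute into x ≡ 12 (mod 21): 10·t ≡ 12 − 1 = 11 (mod 21).
    The inverse of 10 mod 21 is 19 (since 10·19 = 190 = 9·21 + 1), so t ≡ 19·11 = 209 ≡ 20 (mod 21).
    Then x = 1 + 10·20 = 201, valid modulo lcm(10, 21) = 210: x ≡ 201 (mod 210).
  Combine with x ≡ 6 (mod 15): gcd(210, 15) = 15; 6 - 201 = -195, which IS divisible by 15, so compatible.
    Write x = 201 + 210·t and substitute into x ≡ 6 (mod 15): 210·t ≡ 6 − 201 = -195 (mod 15).
    Divide the congruence (and modulus) by g = 15: 14·t ≡ -13 (mod 1).
    Modulo 1 every t works; take t = 0.
    Then x = 201 + 210·0 = 201, valid modulo lcm(210, 15) = 210: x ≡ 201 (mod 210).
Verify: 201 mod 10 = 1, 201 mod 21 = 12, 201 mod 15 = 6.

x ≡ 201 (mod 210).


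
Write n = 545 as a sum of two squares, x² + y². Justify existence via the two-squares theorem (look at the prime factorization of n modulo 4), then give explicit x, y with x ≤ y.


Step 1: Factor n = 545 = 5 · 109.
Step 2: Check the mod-4 condition on each prime factor: 5 ≡ 1 (mod 4), exponent 1; 109 ≡ 1 (mod 4), exponent 1.
All primes ≡ 3 (mod 4) appear to even exponent (or don't appear), so by the two-squares theorem n IS expressible as a sum of two squares.
Step 3: Build a representation. Here n = 5 · 109 is a product of primes ≡ 1 (mod 4). Each prime p ≡ 1 (mod 4) is itself a sum of two squares; find a² by testing p − a² for a perfect square:
  5: 5 − 1² = 4 = 2² ⇒ 5 = 1² + 2².
  109: 109 − 1² = 108, 109 − 2² = 105, 109 − 3² = 100 = 10² ⇒ 109 = 3² + 10².
  Combine using the Brahmagupta–Fibonacci identity (a² + b²)(c² + d²) = (ac − bd)² + (ad + bc)² = (ac + bd)² + (ad − bc)²:
  5 · 109 = 545: from (1² + 2²)(3² + 10²), take (1·3 − 2·10, 1·10 + 2·3) = (3 − 20, 10 + 6) = (-17, 16); dropping signs (only squares matter) gives (17, 16); check 17² + 16² = 289 + 256 = 545 ✓.
Step 4: Order so x ≤ y and verify: 16² + 17² = 256 + 289 = 545 = n. ✓

n = 545 = 16² + 17² (one valid representation with x ≤ y).


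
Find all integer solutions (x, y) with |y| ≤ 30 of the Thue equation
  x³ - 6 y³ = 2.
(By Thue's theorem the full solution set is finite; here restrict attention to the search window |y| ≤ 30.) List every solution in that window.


The equation is x³ - 6y³ = 2. For fixed y, x³ = 6·y³ + 2, so a solution requires the RHS to be a perfect cube.
Strategy: iterate y from -30 to 30, compute RHS = 6·y³ + 2, and check whether it is a (positive or negative) perfect cube.
Check small values of y:
  y = 0: RHS = 2 is not a perfect cube.
  y = 1: RHS = 8 = (2)³ ⇒ x = 2 works.
  y = -1: RHS = -4 is not a perfect cube.
  y = 2: RHS = 50 is not a perfect cube.
  y = -2: RHS = -46 is not a perfect cube.
  y = 3: RHS = 164 is not a perfect cube.
  y = -3: RHS = -160 is not a perfect cube.
Continuing the search up to |y| = 30 finds no further solutions beyond those listed.
Collected solutions: (2, 1).

Solutions (with |y| ≤ 30): (2, 1).


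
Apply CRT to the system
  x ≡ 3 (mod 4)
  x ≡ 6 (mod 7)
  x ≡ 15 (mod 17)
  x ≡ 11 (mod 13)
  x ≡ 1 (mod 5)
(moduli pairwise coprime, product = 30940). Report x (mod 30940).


Product of moduli M = 4 · 7 · 17 · 13 · 5 = 30940.
Merge one congruence at a time:
  Start: x ≡ 3 (mod 4).
  Combine with x ≡ 6 (mod 7); new modulus lcm = 28.
    Write x = 3 + 4·t and substitute into x ≡ 6 (mod 7): 4·t ≡ 6 − 3 = 3 (mod 7).
    The inverse of 4 mod 7 is 2 (since 4·2 = 8 = 1·7 + 1), so t ≡ 2·3 = 6 ≡ 6 (mod 7).
    Then x = 3 + 4·6 = 27, valid modulo lcm(4, 7) = 28: x ≡ 27 (mod 28).
  Combine with x ≡ 15 (mod 17); new modulus lcm = 476.
    Write x = 27 + 28·t and substitute into x ≡ 15 (mod 17): 28·t ≡ 15 − 27 = -12 (mod 17).
    Reduce coefficients mod 17: 11·t ≡ 5 (mod 17).
    The inverse of 11 mod 17 is 14 (since 11·14 = 154 = 9·17 + 1), so t ≡ 14·5 = 70 ≡ 2 (mod 17).
    Then x = 27 + 28·2 = 83, valid modulo lcm(28, 17) = 476: x ≡ 83 (mod 476).
  Combine with x ≡ 11 (mod 13); new modulus lcm = 6188.
    Write x = 83 + 476·t and substitute into x ≡ 11 (mod 13): 476·t ≡ 11 − 83 = -72 (mod 13).
    Reduce coefficients mod 13: 8·t ≡ 6 (mod 13).
    The inverse of 8 mod 13 is 5 (since 8·5 = 40 = 3·13 + 1), so t ≡ 5·6 = 30 ≡ 4 (mod 13).
    Then x = 83 + 476·4 = 1987, valid modulo lcm(476, 13) = 6188: x ≡ 1987 (mod 6188).
  Combine with x ≡ 1 (mod 5); new modulus lcm = 30940.
    Write x = 1987 + 6188·t and substitute into x ≡ 1 (mod 5): 6188·t ≡ 1 − 1987 = -1986 (mod 5).
    Reduce coefficients mod 5: 3·t ≡ 4 (mod 5).
    The inverse of 3 mod 5 is 2 (since 3·2 = 6 = 1·5 + 1), so t ≡ 2·4 = 8 ≡ 3 (mod 5).
    Then x = 1987 + 6188·3 = 20551, valid modulo lcm(6188, 5) = 30940: x ≡ 20551 (mod 30940).
Verify against each original: 20551 mod 4 = 3, 20551 mod 7 = 6, 20551 mod 17 = 15, 20551 mod 13 = 11, 20551 mod 5 = 1.

x ≡ 20551 (mod 30940).


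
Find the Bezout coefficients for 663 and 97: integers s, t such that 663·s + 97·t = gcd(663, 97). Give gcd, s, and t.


Euclidean algorithm on (663, 97) — divide until remainder is 0:
  663 = 6 · 97 + 81
  97 = 1 · 81 + 16
  81 = 5 · 16 + 1
  16 = 16 · 1 + 0
gcd(663, 97) = 1.
Track Bezout coefficients alongside the remainders: start with r₀ = 663 = a·1 + b·0 (s = 1, t = 0) and r₁ = 97 = a·0 + b·1 (s = 0, t = 1); each new remainder r_{k+1} = r_{k-1} − q_k·r_k inherits s_{k+1} = s_{k-1} − q_k·s_k, t_{k+1} = t_{k-1} − q_k·t_k, so r_k = a·s_k + b·t_k at every step:
  q = 6: r = 81, s = 1 − 6·0 = 1, t = 0 − 6·1 = -6  (check: 663·1 + 97·(-6) = 81)
  q = 1: r = 16, s = 0 − 1·1 = -1, t = 1 − 1·(-6) = 7  (check: 663·(-1) + 97·7 = 16)
  q = 5: r = 1, s = 1 − 5·(-1) = 6, t = -6 − 5·7 = -41  (check: 663·6 + 97·(-41) = 1)
The row with r = 1 (the gcd) gives the Bezout coefficients s = 6, t = -41.
Result: 663 · (6) + 97 · (-41) = 1.

gcd(663, 97) = 1; s = 6, t = -41 (check: 663·6 + 97·(-41) = 1).


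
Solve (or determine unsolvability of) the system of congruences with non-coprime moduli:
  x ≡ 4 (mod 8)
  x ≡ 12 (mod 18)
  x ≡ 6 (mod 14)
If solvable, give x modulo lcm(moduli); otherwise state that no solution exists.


Moduli 8, 18, 14 are not pairwise coprime, so CRT works modulo lcm(m_i) when all pairwise compatibility conditions hold.
Pairwise compatibility: gcd(m_i, m_j) must divide a_i - a_j for every pair.
Merge one congruence at a time:
  Start: x ≡ 4 (mod 8).
  Combine with x ≡ 12 (mod 18): gcd(8, 18) = 2; 12 - 4 = 8, which IS divisible by 2, so compatible.
    Write x = 4 + 8·t and substitute into x ≡ 12 (mod 18): 8·t ≡ 12 − 4 = 8 (mod 18).
    Divide the congruence (and modulus) by g = 2: 4·t ≡ 4 (mod 9).
    The inverse of 4 mod 9 is 7 (since 4·7 = 28 = 3·9 + 1), so t ≡ 7·4 = 28 ≡ 1 (mod 9).
    Then x = 4 + 8·1 = 12, valid modulo lcm(8, 18) = 72: x ≡ 12 (mod 72).
  Combine with x ≡ 6 (mod 14): gcd(72, 14) = 2; 6 - 12 = -6, which IS divisible by 2, so compatible.
    Write x = 12 + 72·t and substitute into x ≡ 6 (mod 14): 72·t ≡ 6 − 12 = -6 (mod 14).
    Divide the congruence (and modulus) by g = 2: 36·t ≡ -3 (mod 7).
    Reduce coefficients mod 7: 1·t ≡ 4 (mod 7).
    So t ≡ 4 (mod 7).
    Then x = 12 + 72·4 = 300, valid modulo lcm(72, 14) = 504: x ≡ 300 (mod 504).
Verify: 300 mod 8 = 4, 300 mod 18 = 12, 300 mod 14 = 6.

x ≡ 300 (mod 504).


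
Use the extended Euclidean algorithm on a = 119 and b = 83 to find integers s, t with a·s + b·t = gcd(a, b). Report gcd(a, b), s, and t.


Euclidean algorithm on (119, 83) — divide until remainder is 0:
  119 = 1 · 83 + 36
  83 = 2 · 36 + 11
  36 = 3 · 11 + 3
  11 = 3 · 3 + 2
  3 = 1 · 2 + 1
  2 = 2 · 1 + 0
gcd(119, 83) = 1.
Track Bezout coefficients alongside the remainders: start with r₀ = 119 = a·1 + b·0 (s = 1, t = 0) and r₁ = 83 = a·0 + b·1 (s = 0, t = 1); each new remainder r_{k+1} = r_{k-1} − q_k·r_k inherits s_{k+1} = s_{k-1} − q_k·s_k, t_{k+1} = t_{k-1} − q_k·t_k, so r_k = a·s_k + b·t_k at every step:
  q = 1: r = 36, s = 1 − 1·0 = 1, t = 0 − 1·1 = -1  (check: 119·1 + 83·(-1) = 36)
  q = 2: r = 11, s = 0 − 2·1 = -2, t = 1 − 2·(-1) = 3  (check: 119·(-2) + 83·3 = 11)
  q = 3: r = 3, s = 1 − 3·(-2) = 7, t = -1 − 3·3 = -10  (check: 119·7 + 83·(-10) = 3)
  q = 3: r = 2, s = -2 − 3·7 = -23, t = 3 − 3·(-10) = 33  (check: 119·(-23) + 83·33 = 2)
  q = 1: r = 1, s = 7 − 1·(-23) = 30, t = -10 − 1·33 = -43  (check: 119·30 + 83·(-43) = 1)
The row with r = 1 (the gcd) gives the Bezout coefficients s = 30, t = -43.
Result: 119 · (30) + 83 · (-43) = 1.

gcd(119, 83) = 1; s = 30, t = -43 (check: 119·30 + 83·(-43) = 1).


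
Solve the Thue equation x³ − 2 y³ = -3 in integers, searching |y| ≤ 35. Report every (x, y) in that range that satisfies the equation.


The equation is x³ - 2y³ = -3. For fixed y, x³ = 2·y³ − 3, so a solution requires the RHS to be a perfect cube.
Strategy: iterate y from -35 to 35, compute RHS = 2·y³ − 3, and check whether it is a (positive or negative) perfect cube.
Check small values of y:
  y = 0: RHS = -3 is not a perfect cube.
  y = 1: RHS = -1 = (-1)³ ⇒ x = -1 works.
  y = -1: RHS = -5 is not a perfect cube.
  y = 2: RHS = 13 is not a perfect cube.
  y = -2: RHS = -19 is not a perfect cube.
  y = 3: RHS = 51 is not a perfect cube.
  y = -3: RHS = -57 is not a perfect cube.
Continuing, at y = 4: RHS = 125 = (5)³ ⇒ x = 5 works.
Searching the remaining y in |y| ≤ 35 finds no further solutions.
Collected solutions: (-1, 1), (5, 4).

Solutions (with |y| ≤ 35): (-1, 1), (5, 4).


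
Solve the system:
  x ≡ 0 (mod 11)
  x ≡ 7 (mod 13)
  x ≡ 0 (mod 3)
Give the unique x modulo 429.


Moduli 11, 13, 3 are pairwise coprime; by CRT there is a unique solution modulo M = 11 · 13 · 3 = 429.
Solve pairwise, accumulating the modulus:
  Start with x ≡ 0 (mod 11).
  Combine with x ≡ 7 (mod 13): since gcd(11, 13) = 1, we get a unique residue mod 143.
    Write x = 0 + 11·t and substitute into x ≡ 7 (mod 13): 11·t ≡ 7 − 0 = 7 (mod 13).
    The inverse of 11 mod 13 is 6 (since 11·6 = 66 = 5·13 + 1), so t ≡ 6·7 = 42 ≡ 3 (mod 13).
    Then x = 0 + 11·3 = 33, valid modulo lcm(11, 13) = 143: x ≡ 33 (mod 143).
  Combine with x ≡ 0 (mod 3): since gcd(143, 3) = 1, we get a unique residue mod 429.
    Write x = 33 + 143·t and substitute into x ≡ 0 (mod 3): 143·t ≡ 0 − 33 = -33 (mod 3).
    Reduce coefficients mod 3: 2·t ≡ 0 (mod 3).
    The inverse of 2 mod 3 is 2 (since 2·2 = 4 = 1·3 + 1), so t ≡ 2·0 = 0 ≡ 0 (mod 3).
    Then x = 33 + 143·0 = 33, valid modulo lcm(143, 3) = 429: x ≡ 33 (mod 429).
Verify: 33 mod 11 = 0 ✓, 33 mod 13 = 7 ✓, 33 mod 3 = 0 ✓.

x ≡ 33 (mod 429).


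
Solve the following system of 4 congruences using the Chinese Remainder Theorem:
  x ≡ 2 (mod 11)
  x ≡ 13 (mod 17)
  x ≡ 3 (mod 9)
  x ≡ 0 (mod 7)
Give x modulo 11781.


Product of moduli M = 11 · 17 · 9 · 7 = 11781.
Merge one congruence at a time:
  Start: x ≡ 2 (mod 11).
  Combine with x ≡ 13 (mod 17); new modulus lcm = 187.
    Write x = 2 + 11·t and substitute into x ≡ 13 (mod 17): 11·t ≡ 13 − 2 = 11 (mod 17).
    The inverse of 11 mod 17 is 14 (since 11·14 = 154 = 9·17 + 1), so t ≡ 14·11 = 154 ≡ 1 (mod 17).
    Then x = 2 + 11·1 = 13, valid modulo lcm(11, 17) = 187: x ≡ 13 (mod 187).
  Combine with x ≡ 3 (mod 9); new modulus lcm = 1683.
    Write x = 13 + 187·t and substitute into x ≡ 3 (mod 9): 187·t ≡ 3 − 13 = -10 (mod 9).
    Reduce coefficients mod 9: 7·t ≡ 8 (mod 9).
    The inverse of 7 mod 9 is 4 (since 7·4 = 28 = 3·9 + 1), so t ≡ 4·8 = 32 ≡ 5 (mod 9).
    Then x = 13 + 187·5 = 948, valid modulo lcm(187, 9) = 1683: x ≡ 948 (mod 1683).
  Combine with x ≡ 0 (mod 7); new modulus lcm = 11781.
    Write x = 948 + 1683·t and substitute into x ≡ 0 (mod 7): 1683·t ≡ 0 − 948 = -948 (mod 7).
    Reduce coefficients mod 7: 3·t ≡ 4 (mod 7).
    The inverse of 3 mod 7 is 5 (since 3·5 = 15 = 2·7 + 1), so t ≡ 5·4 = 20 ≡ 6 (mod 7).
    Then x = 948 + 1683·6 = 11046, valid modulo lcm(1683, 7) = 11781: x ≡ 11046 (mod 11781).
Verify against each original: 11046 mod 11 = 2, 11046 mod 17 = 13, 11046 mod 9 = 3, 11046 mod 7 = 0.

x ≡ 11046 (mod 11781).


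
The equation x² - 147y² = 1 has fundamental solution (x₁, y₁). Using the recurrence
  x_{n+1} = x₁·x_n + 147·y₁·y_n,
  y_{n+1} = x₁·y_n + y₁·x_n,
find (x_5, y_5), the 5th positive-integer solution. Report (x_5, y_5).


Step 1: Find the fundamental solution (x₁, y₁) of x² - 147y² = 1.
  Expand √147 as a continued fraction. a₀ = ⌊√147⌋ = 12; iterate m_{k+1} = d_k·a_k − m_k, d_{k+1} = (147 − m_{k+1}²)/d_k, a_{k+1} = ⌊(a₀ + m_{k+1})/d_{k+1}⌋ (starting m₀ = 0, d₀ = 1), with convergents p_k = a_k·p_{k-1} + p_{k-2}, q_k = a_k·q_{k-1} + q_{k-2} (p₋₁ = 1, q₋₁ = 0):
  k = 0: a₀ = 12; p₀/q₀ = 12/1; p₀² − 147·q₀² = 144 − 147 = -3.
  k = 1: m = 12, d = 3, a = ⌊(12 + 12)/3⌋ = 8; p/q = (8·12 + 1)/(8·1 + 0) = 97/8; p² − 147·q² = 9409 − 9408 = 1.
  The first convergent with p² − 147·q² = 1 gives the fundamental solution (x₁, y₁) = (97, 8).
Step 2: Apply the recurrence (x_{n+1}, y_{n+1}) = (x₁x_n + 147y₁y_n, x₁y_n + y₁x_n) repeatedly.
  From (x_1, y_1) = (97, 8): x_2 = 97·97 + 147·8·8 = 18817; y_2 = 97·8 + 8·97 = 1552.
  From (x_2, y_2) = (18817, 1552): x_3 = 97·18817 + 147·8·1552 = 3650401; y_3 = 97·1552 + 8·18817 = 301080.
  From (x_3, y_3) = (3650401, 301080): x_4 = 97·3650401 + 147·8·301080 = 708158977; y_4 = 97·301080 + 8·3650401 = 58407968.
  From (x_4, y_4) = (708158977, 58407968): x_5 = 97·708158977 + 147·8·58407968 = 137379191137; y_5 = 97·58407968 + 8·708158977 = 11330844712.
Step 3: Verify x_5² - 147·y_5² = 18873042157456379352769 - 18873042157456379352768 = 1 (should be 1). ✓

(x_1, y_1) = (97, 8); (x_5, y_5) = (137379191137, 11330844712).


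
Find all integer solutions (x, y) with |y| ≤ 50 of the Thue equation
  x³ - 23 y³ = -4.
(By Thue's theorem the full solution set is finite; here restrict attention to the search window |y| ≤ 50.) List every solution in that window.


The equation is x³ - 23y³ = -4. For fixed y, x³ = 23·y³ − 4, so a solution requires the RHS to be a perfect cube.
Strategy: iterate y from -50 to 50, compute RHS = 23·y³ − 4, and check whether it is a (positive or negative) perfect cube.
Check small values of y:
  y = 0: RHS = -4 is not a perfect cube.
  y = 1: RHS = 19 is not a perfect cube.
  y = -1: RHS = -27 = (-3)³ ⇒ x = -3 works.
  y = 2: RHS = 180 is not a perfect cube.
  y = -2: RHS = -188 is not a perfect cube.
  y = 3: RHS = 617 is not a perfect cube.
  y = -3: RHS = -625 is not a perfect cube.
Continuing the search up to |y| = 50 finds no further solutions beyond those listed.
Collected solutions: (-3, -1).

Solutions (with |y| ≤ 50): (-3, -1).


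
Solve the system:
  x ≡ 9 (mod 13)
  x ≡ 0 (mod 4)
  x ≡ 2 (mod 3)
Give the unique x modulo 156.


Moduli 13, 4, 3 are pairwise coprime; by CRT there is a unique solution modulo M = 13 · 4 · 3 = 156.
Solve pairwise, accumulating the modulus:
  Start with x ≡ 9 (mod 13).
  Combine with x ≡ 0 (mod 4): since gcd(13, 4) = 1, we get a unique residue mod 52.
    Write x = 9 + 13·t and substitute into x ≡ 0 (mod 4): 13·t ≡ 0 − 9 = -9 (mod 4).
    Reduce coefficients mod 4: 1·t ≡ 3 (mod 4).
    So t ≡ 3 (mod 4).
    Then x = 9 + 13·3 = 48, valid modulo lcm(13, 4) = 52: x ≡ 48 (mod 52).
  Combine with x ≡ 2 (mod 3): since gcd(52, 3) = 1, we get a unique residue mod 156.
    Write x = 48 + 52·t and substitute into x ≡ 2 (mod 3): 52·t ≡ 2 − 48 = -46 (mod 3).
    Reduce coefficients mod 3: 1·t ≡ 2 (mod 3).
    So t ≡ 2 (mod 3).
    Then x = 48 + 52·2 = 152, valid modulo lcm(52, 3) = 156: x ≡ 152 (mod 156).
Verify: 152 mod 13 = 9 ✓, 152 mod 4 = 0 ✓, 152 mod 3 = 2 ✓.

x ≡ 152 (mod 156).


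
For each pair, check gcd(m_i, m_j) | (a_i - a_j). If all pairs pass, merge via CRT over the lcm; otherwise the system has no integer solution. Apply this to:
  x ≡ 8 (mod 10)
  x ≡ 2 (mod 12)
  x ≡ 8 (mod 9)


Moduli 10, 12, 9 are not pairwise coprime, so CRT works modulo lcm(m_i) when all pairwise compatibility conditions hold.
Pairwise compatibility: gcd(m_i, m_j) must divide a_i - a_j for every pair.
Merge one congruence at a time:
  Start: x ≡ 8 (mod 10).
  Combine with x ≡ 2 (mod 12): gcd(10, 12) = 2; 2 - 8 = -6, which IS divisible by 2, so compatible.
    Write x = 8 + 10·t and substitute into x ≡ 2 (mod 12): 10·t ≡ 2 − 8 = -6 (mod 12).
    Divide the congruence (and modulus) by g = 2: 5·t ≡ -3 (mod 6).
    Reduce coefficients mod 6: 5·t ≡ 3 (mod 6).
    The inverse of 5 mod 6 is 5 (since 5·5 = 25 = 4·6 + 1), so t ≡ 5·3 = 15 ≡ 3 (mod 6).
    Then x = 8 + 10·3 = 38, valid modulo lcm(10, 12) = 60: x ≡ 38 (mod 60).
  Combine with x ≡ 8 (mod 9): gcd(60, 9) = 3; 8 - 38 = -30, which IS divisible by 3, so compatible.
    Write x = 38 + 60·t and substitute into x ≡ 8 (mod 9): 60·t ≡ 8 − 38 = -30 (mod 9).
    Divide the congruence (and modulus) by g = 3: 20·t ≡ -10 (mod 3).
    Reduce coefficients mod 3: 2·t ≡ 2 (mod 3).
    The inverse of 2 mod 3 is 2 (since 2·2 = 4 = 1·3 + 1), so t ≡ 2·2 = 4 ≡ 1 (mod 3).
    Then x = 38 + 60·1 = 98, valid modulo lcm(60, 9) = 180: x ≡ 98 (mod 180).
Verify: 98 mod 10 = 8, 98 mod 12 = 2, 98 mod 9 = 8.

x ≡ 98 (mod 180).


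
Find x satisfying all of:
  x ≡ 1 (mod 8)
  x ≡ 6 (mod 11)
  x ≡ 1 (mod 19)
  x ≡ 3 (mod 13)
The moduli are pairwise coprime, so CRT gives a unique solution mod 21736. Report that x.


Product of moduli M = 8 · 11 · 19 · 13 = 21736.
Merge one congruence at a time:
  Start: x ≡ 1 (mod 8).
  Combine with x ≡ 6 (mod 11); new modulus lcm = 88.
    Write x = 1 + 8·t and substitute into x ≡ 6 (mod 11): 8·t ≡ 6 − 1 = 5 (mod 11).
    The inverse of 8 mod 11 is 7 (since 8·7 = 56 = 5·11 + 1), so t ≡ 7·5 = 35 ≡ 2 (mod 11).
    Then x = 1 + 8·2 = 17, valid modulo lcm(8, 11) = 88: x ≡ 17 (mod 88).
  Combine with x ≡ 1 (mod 19); new modulus lcm = 1672.
    Write x = 17 + 88·t and substitute into x ≡ 1 (mod 19): 88·t ≡ 1 − 17 = -16 (mod 19).
    Reduce coefficients mod 19: 12·t ≡ 3 (mod 19).
    The inverse of 12 mod 19 is 8 (since 12·8 = 96 = 5·19 + 1), so t ≡ 8·3 = 24 ≡ 5 (mod 19).
    Then x = 17 + 88·5 = 457, valid modulo lcm(88, 19) = 1672: x ≡ 457 (mod 1672).
  Combine with x ≡ 3 (mod 13); new modulus lcm = 21736.
    Write x = 457 + 1672·t and substitute into x ≡ 3 (mod 13): 1672·t ≡ 3 − 457 = -454 (mod 13).
    Reduce coefficients mod 13: 8·t ≡ 1 (mod 13).
    The inverse of 8 mod 13 is 5 (since 8·5 = 40 = 3·13 + 1), so t ≡ 5·1 = 5 ≡ 5 (mod 13).
    Then x = 457 + 1672·5 = 8817, valid modulo lcm(1672, 13) = 21736: x ≡ 8817 (mod 21736).
Verify against each original: 8817 mod 8 = 1, 8817 mod 11 = 6, 8817 mod 19 = 1, 8817 mod 13 = 3.

x ≡ 8817 (mod 21736).


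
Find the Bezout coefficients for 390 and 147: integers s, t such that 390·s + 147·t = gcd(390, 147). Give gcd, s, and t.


Euclidean algorithm on (390, 147) — divide until remainder is 0:
  390 = 2 · 147 + 96
  147 = 1 · 96 + 51
  96 = 1 · 51 + 45
  51 = 1 · 45 + 6
  45 = 7 · 6 + 3
  6 = 2 · 3 + 0
gcd(390, 147) = 3.
Track Bezout coefficients alongside the remainders: start with r₀ = 390 = a·1 + b·0 (s = 1, t = 0) and r₁ = 147 = a·0 + b·1 (s = 0, t = 1); each new remainder r_{k+1} = r_{k-1} − q_k·r_k inherits s_{k+1} = s_{k-1} − q_k·s_k, t_{k+1} = t_{k-1} − q_k·t_k, so r_k = a·s_k + b·t_k at every step:
  q = 2: r = 96, s = 1 − 2·0 = 1, t = 0 − 2·1 = -2  (check: 390·1 + 147·(-2) = 96)
  q = 1: r = 51, s = 0 − 1·1 = -1, t = 1 − 1·(-2) = 3  (check: 390·(-1) + 147·3 = 51)
  q = 1: r = 45, s = 1 − 1·(-1) = 2, t = -2 − 1·3 = -5  (check: 390·2 + 147·(-5) = 45)
  q = 1: r = 6, s = -1 − 1·2 = -3, t = 3 − 1·(-5) = 8  (check: 390·(-3) + 147·8 = 6)
  q = 7: r = 3, s = 2 − 7·(-3) = 23, t = -5 − 7·8 = -61  (check: 390·23 + 147·(-61) = 3)
The row with r = 3 (the gcd) gives the Bezout coefficients s = 23, t = -61.
Result: 390 · (23) + 147 · (-61) = 3.

gcd(390, 147) = 3; s = 23, t = -61 (check: 390·23 + 147·(-61) = 3).


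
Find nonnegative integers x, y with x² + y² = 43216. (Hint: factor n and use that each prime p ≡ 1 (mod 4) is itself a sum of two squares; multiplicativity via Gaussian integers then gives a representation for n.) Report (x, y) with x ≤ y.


Step 1: Factor n = 43216 = 2^4 · 37 · 73.
Step 2: Check the mod-4 condition on each prime factor: 2 = 2 (special); 37 ≡ 1 (mod 4), exponent 1; 73 ≡ 1 (mod 4), exponent 1.
All primes ≡ 3 (mod 4) appear to even exponent (or don't appear), so by the two-squares theorem n IS expressible as a sum of two squares.
Step 3: Build a representation. Group n = k² · m with k = 4 and m = 37 · 73 = 2701 (a product of primes ≡ 1 (mod 4)); a representation of m scales to one of n via (k·x)² + (k·y)² = k²(x² + y²). Each prime p ≡ 1 (mod 4) is itself a sum of two squares; find a² by testing p − a² for a perfect square:
  37: 37 − 1² = 36 = 6² ⇒ 37 = 1² + 6².
  73: 73 − 1² = 72, 73 − 2² = 69, 73 − 3² = 64 = 8² ⇒ 73 = 3² + 8².
  Combine using the Brahmagupta–Fibonacci identity (a² + b²)(c² + d²) = (ac − bd)² + (ad + bc)² = (ac + bd)² + (ad − bc)²:
  37 · 73 = 2701: from (1² + 6²)(3² + 8²), take (1·3 − 6·8, 1·8 + 6·3) = (3 − 48, 8 + 18) = (-45, 26); dropping signs (only squares matter) gives (45, 26); check 45² + 26² = 2025 + 676 = 2701 ✓.
  Scale by k = 4: (4·45, 4·26) = (180, 104).
Step 4: Order so x ≤ y and verify: 104² + 180² = 10816 + 32400 = 43216 = n. ✓

n = 43216 = 104² + 180² (one valid representation with x ≤ y).


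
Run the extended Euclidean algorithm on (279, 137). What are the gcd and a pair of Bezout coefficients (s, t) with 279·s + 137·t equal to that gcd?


Euclidean algorithm on (279, 137) — divide until remainder is 0:
  279 = 2 · 137 + 5
  137 = 27 · 5 + 2
  5 = 2 · 2 + 1
  2 = 2 · 1 + 0
gcd(279, 137) = 1.
Track Bezout coefficients alongside the remainders: start with r₀ = 279 = a·1 + b·0 (s = 1, t = 0) and r₁ = 137 = a·0 + b·1 (s = 0, t = 1); each new remainder r_{k+1} = r_{k-1} − q_k·r_k inherits s_{k+1} = s_{k-1} − q_k·s_k, t_{k+1} = t_{k-1} − q_k·t_k, so r_k = a·s_k + b·t_k at every step:
  q = 2: r = 5, s = 1 − 2·0 = 1, t = 0 − 2·1 = -2  (check: 279·1 + 137·(-2) = 5)
  q = 27: r = 2, s = 0 − 27·1 = -27, t = 1 − 27·(-2) = 55  (check: 279·(-27) + 137·55 = 2)
  q = 2: r = 1, s = 1 − 2·(-27) = 55, t = -2 − 2·55 = -112  (check: 279·55 + 137·(-112) = 1)
The row with r = 1 (the gcd) gives the Bezout coefficients s = 55, t = -112.
Result: 279 · (55) + 137 · (-112) = 1.

gcd(279, 137) = 1; s = 55, t = -112 (check: 279·55 + 137·(-112) = 1).


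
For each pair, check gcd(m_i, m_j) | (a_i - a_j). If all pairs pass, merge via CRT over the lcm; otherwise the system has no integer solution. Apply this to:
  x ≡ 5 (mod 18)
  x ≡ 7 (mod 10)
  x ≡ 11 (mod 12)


Moduli 18, 10, 12 are not pairwise coprime, so CRT works modulo lcm(m_i) when all pairwise compatibility conditions hold.
Pairwise compatibility: gcd(m_i, m_j) must divide a_i - a_j for every pair.
Merge one congruence at a time:
  Start: x ≡ 5 (mod 18).
  Combine with x ≡ 7 (mod 10): gcd(18, 10) = 2; 7 - 5 = 2, which IS divisible by 2, so compatible.
    Write x = 5 + 18·t and substitute into x ≡ 7 (mod 10): 18·t ≡ 7 − 5 = 2 (mod 10).
    Divide the congruence (and modulus) by g = 2: 9·t ≡ 1 (mod 5).
    Reduce coefficients mod 5: 4·t ≡ 1 (mod 5).
    The inverse of 4 mod 5 is 4 (since 4·4 = 16 = 3·5 + 1), so t ≡ 4·1 = 4 ≡ 4 (mod 5).
    Then x = 5 + 18·4 = 77, valid modulo lcm(18, 10) = 90: x ≡ 77 (mod 90).
  Combine with x ≡ 11 (mod 12): gcd(90, 12) = 6; 11 - 77 = -66, which IS divisible by 6, so compatible.
    Write x = 77 + 90·t and substitute into x ≡ 11 (mod 12): 90·t ≡ 11 − 77 = -66 (mod 12).
    Divide the congruence (and modulus) by g = 6: 15·t ≡ -11 (mod 2).
    Reduce coefficients mod 2: 1·t ≡ 1 (mod 2).
    So t ≡ 1 (mod 2).
    Then x = 77 + 90·1 = 167, valid modulo lcm(90, 12) = 180: x ≡ 167 (mod 180).
Verify: 167 mod 18 = 5, 167 mod 10 = 7, 167 mod 12 = 11.

x ≡ 167 (mod 180).


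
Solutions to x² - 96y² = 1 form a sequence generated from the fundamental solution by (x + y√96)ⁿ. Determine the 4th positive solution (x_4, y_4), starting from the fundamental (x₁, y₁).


Step 1: Find the fundamental solution (x₁, y₁) of x² - 96y² = 1.
  Expand √96 as a continued fraction. a₀ = ⌊√96⌋ = 9; iterate m_{k+1} = d_k·a_k − m_k, d_{k+1} = (96 − m_{k+1}²)/d_k, a_{k+1} = ⌊(a₀ + m_{k+1})/d_{k+1}⌋ (starting m₀ = 0, d₀ = 1), with convergents p_k = a_k·p_{k-1} + p_{k-2}, q_k = a_k·q_{k-1} + q_{k-2} (p₋₁ = 1, q₋₁ = 0):
  k = 0: a₀ = 9; p₀/q₀ = 9/1; p₀² − 96·q₀² = 81 − 96 = -15.
  k = 1: m = 9, d = 15, a = ⌊(9 + 9)/15⌋ = 1; p/q = (1·9 + 1)/(1·1 + 0) = 10/1; p² − 96·q² = 100 − 96 = 4.
  k = 2: m = 6, d = 4, a = ⌊(9 + 6)/4⌋ = 3; p/q = (3·10 + 9)/(3·1 + 1) = 39/4; p² − 96·q² = 1521 − 1536 = -15.
  k = 3: m = 6, d = 15, a = ⌊(9 + 6)/15⌋ = 1; p/q = (1·39 + 10)/(1·4 + 1) = 49/5; p² − 96·q² = 2401 − 2400 = 1.
  The first convergent with p² − 96·q² = 1 gives the fundamental solution (x₁, y₁) = (49, 5).
Step 2: Apply the recurrence (x_{n+1}, y_{n+1}) = (x₁x_n + 96y₁y_n, x₁y_n + y₁x_n) repeatedly.
  From (x_1, y_1) = (49, 5): x_2 = 49·49 + 96·5·5 = 4801; y_2 = 49·5 + 5·49 = 490.
  From (x_2, y_2) = (4801, 490): x_3 = 49·4801 + 96·5·490 = 470449; y_3 = 49·490 + 5·4801 = 48015.
  From (x_3, y_3) = (470449, 48015): x_4 = 49·470449 + 96·5·48015 = 46099201; y_4 = 49·48015 + 5·470449 = 4704980.
Step 3: Verify x_4² - 96·y_4² = 2125136332838401 - 2125136332838400 = 1 (should be 1). ✓

(x_1, y_1) = (49, 5); (x_4, y_4) = (46099201, 4704980).


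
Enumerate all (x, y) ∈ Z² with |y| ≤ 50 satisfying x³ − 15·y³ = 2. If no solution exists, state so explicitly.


The equation is x³ - 15y³ = 2. For fixed y, x³ = 15·y³ + 2, so a solution requires the RHS to be a perfect cube.
Strategy: iterate y from -50 to 50, compute RHS = 15·y³ + 2, and check whether it is a (positive or negative) perfect cube.
Check small values of y:
  y = 0: RHS = 2 is not a perfect cube.
  y = 1: RHS = 17 is not a perfect cube.
  y = -1: RHS = -13 is not a perfect cube.
  y = 2: RHS = 122 is not a perfect cube.
  y = -2: RHS = -118 is not a perfect cube.
  y = 3: RHS = 407 is not a perfect cube.
  y = -3: RHS = -403 is not a perfect cube.
Continuing the search up to |y| = 50 finds no solutions either.
No (x, y) in the scanned range satisfies the equation.

No integer solutions with |y| ≤ 50.
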